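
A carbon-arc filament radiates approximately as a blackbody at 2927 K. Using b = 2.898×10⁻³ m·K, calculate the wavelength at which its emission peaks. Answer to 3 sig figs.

λ_max ≈ 0.990 μm

Wien's displacement law: λ_max = b/T = (2.898×10⁻³ m·K)/(2927 K) = 9.901×10⁻⁷ m.
That is 0.990 μm, in the infrared range.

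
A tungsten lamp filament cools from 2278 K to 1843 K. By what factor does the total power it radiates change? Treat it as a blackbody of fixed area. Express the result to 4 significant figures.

P₂/P₁ ≈ 0.4284

P ∝ T⁴, so P₂/P₁ = (T₂/T₁)⁴ = (1843/2278)⁴ = (0.809043)⁴ = 0.4284.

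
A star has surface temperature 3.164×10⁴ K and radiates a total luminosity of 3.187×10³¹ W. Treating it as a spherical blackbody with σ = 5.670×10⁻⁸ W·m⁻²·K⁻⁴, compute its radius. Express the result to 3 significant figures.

R ≈ 6.68×10⁹ m

L = 4πR²σT⁴ ⇒ R = √(L/(4πσT⁴)).
σT⁴ = 5.68236×10¹⁰ W/m², so R = √(3.187×10³¹/(4π×5.68236×10¹⁰)) = 6.68×10⁹ m.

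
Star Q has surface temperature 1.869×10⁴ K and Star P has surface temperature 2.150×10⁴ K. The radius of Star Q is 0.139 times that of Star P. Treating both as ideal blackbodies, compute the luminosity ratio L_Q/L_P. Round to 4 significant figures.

L ∝ R²T⁴, so L_Q/L_P = (R_Q/R_P)²(T_Q/T_P)⁴ = (0.139)² × (1.869×10⁴/2.150×10⁴)⁴ = 0.019321 × 0.571062 = 0.01103.

L_Q/L_P ≈ 0.01103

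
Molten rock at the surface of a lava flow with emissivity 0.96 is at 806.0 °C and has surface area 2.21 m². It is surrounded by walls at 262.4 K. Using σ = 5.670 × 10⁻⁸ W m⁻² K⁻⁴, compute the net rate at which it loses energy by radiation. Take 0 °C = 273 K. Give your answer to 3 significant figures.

Net loss ≈ 1.62×10⁵ W

T = 806.0 °C + 273 = 1079.0 K.
Area A = 2.21 m².
Net radiated power P_net = εσA(T⁴ − T₀⁴) = 0.96×5.670×10⁻⁸×2.21×(1079.0⁴ − 262.4⁴).
T⁴ − T₀⁴ = 1.35546×10¹² − 4.74084×10⁹ = 1.35072×10¹² K⁴, so P_net = 1.62×10⁵ W.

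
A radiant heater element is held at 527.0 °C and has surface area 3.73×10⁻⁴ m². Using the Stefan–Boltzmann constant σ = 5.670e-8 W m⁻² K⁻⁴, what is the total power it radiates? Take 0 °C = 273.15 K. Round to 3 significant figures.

P ≈ 8.67 W

T = 527.0 °C + 273.15 = 800.15 K.
Area A = 3.73×10⁻⁴ m².
P = σAT⁴ = 5.670×10⁻⁸ × 3.73×10⁻⁴ × (800.15)⁴ = 8.67 W.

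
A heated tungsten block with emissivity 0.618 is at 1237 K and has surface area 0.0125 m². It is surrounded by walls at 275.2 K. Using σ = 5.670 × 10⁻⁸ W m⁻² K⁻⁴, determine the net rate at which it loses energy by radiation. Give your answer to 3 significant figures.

Net loss ≈ 1.02×10³ W

Area A = 0.0125 m².
Net radiated power P_net = εσA(T⁴ − T₀⁴) = 0.618×5.670×10⁻⁸×0.0125×(1237⁴ − 275.2⁴).
T⁴ − T₀⁴ = 2.34142×10¹² − 5.73580×10⁹ = 2.33568×10¹² K⁴, so P_net = 1.02×10³ W.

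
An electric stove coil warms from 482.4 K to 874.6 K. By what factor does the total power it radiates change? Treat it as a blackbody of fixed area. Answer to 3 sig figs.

P ∝ T⁴, so P₂/P₁ = (T₂/T₁)⁴ = (874.6/482.4)⁴ = (1.81302)⁴ = 10.8.

P₂/P₁ ≈ 10.8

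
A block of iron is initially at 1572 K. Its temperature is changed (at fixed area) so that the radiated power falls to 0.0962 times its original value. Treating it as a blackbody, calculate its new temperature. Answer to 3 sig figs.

T₂ ≈ 875 K

P ∝ T⁴, so T₂/T₁ = (P₂/P₁)^(1/4) = (0.0962)^(1/4) = 0.556921.
T₂ = 1572 × 0.556921 = 875 K.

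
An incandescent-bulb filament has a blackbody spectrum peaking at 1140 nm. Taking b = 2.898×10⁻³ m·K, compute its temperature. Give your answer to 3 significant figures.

T ≈ 2.54×10³ K

Wien's law gives T = b/λ_max = (2.898×10⁻³ m·K)/(1.140×10⁻⁶ m) = 2.54×10³ K.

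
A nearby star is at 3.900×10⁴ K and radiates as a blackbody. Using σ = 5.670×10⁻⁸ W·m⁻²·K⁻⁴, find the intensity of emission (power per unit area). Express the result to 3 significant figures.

I ≈ 1.31×10¹¹ W/m²

Stefan–Boltzmann: I = σT⁴ = 5.670×10⁻⁸ × (3.900×10⁴)⁴ = 1.31×10¹¹ W/m².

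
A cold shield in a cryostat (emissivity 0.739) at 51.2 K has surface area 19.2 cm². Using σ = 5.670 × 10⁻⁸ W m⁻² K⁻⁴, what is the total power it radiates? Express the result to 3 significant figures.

P ≈ 5.53×10⁻⁴ W

Area A = 19.2 cm² = 1.92×10⁻³ m².
P = εσAT⁴ = 0.739 × 5.670×10⁻⁸ × 1.92×10⁻³ × (51.2)⁴ = 5.53×10⁻⁴ W.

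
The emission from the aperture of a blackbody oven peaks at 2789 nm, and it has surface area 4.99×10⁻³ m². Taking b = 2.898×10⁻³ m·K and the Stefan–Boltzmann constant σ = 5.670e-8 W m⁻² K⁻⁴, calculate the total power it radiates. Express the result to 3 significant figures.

Wien's law: T = b/λ_max = 2.898×10⁻³/2.789×10⁻⁶ = 1039.08 K.
Area A = 4.99×10⁻³ m².
Then P = σAT⁴ = 5.670×10⁻⁸×4.99×10⁻³×(1039.08)⁴ = 330 W.

P ≈ 330 W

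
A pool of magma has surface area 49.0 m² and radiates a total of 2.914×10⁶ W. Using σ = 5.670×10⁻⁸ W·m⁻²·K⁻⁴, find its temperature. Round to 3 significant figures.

T ≈ 1.01×10³ K

Area A = 49.0 m².
P = σAT⁴ ⇒ T = (P/(σA))^(1/4) = (2.914×10⁶/(5.670×10⁻⁸×49.0))^(1/4) = 1.01×10³ K.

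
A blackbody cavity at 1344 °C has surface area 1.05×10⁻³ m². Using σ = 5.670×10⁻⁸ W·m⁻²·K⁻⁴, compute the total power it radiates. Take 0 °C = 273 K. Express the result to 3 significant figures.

P ≈ 407 W

T = 1344 °C + 273 = 1617 K.
Area A = 1.05×10⁻³ m².
P = σAT⁴ = 5.670×10⁻⁸ × 1.05×10⁻³ × (1617)⁴ = 407 W.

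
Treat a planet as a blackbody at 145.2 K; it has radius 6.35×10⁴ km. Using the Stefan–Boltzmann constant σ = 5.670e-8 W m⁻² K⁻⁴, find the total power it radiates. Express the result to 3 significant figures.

P ≈ 1.28×10¹⁸ W

Surface area A = 4πR² = 4π(6.35×10⁷ m)² = 5.06707×10¹⁶ m².
P = σAT⁴ = 5.670×10⁻⁸ × 5.06707×10¹⁶ × (145.2)⁴ = 1.28×10¹⁸ W.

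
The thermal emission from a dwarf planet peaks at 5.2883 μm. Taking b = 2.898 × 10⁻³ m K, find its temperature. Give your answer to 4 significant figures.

Wien's law gives T = b/λ_max = (2.898×10⁻³ m·K)/(5.2883×10⁻⁶ m) = 548.0 K.

T ≈ 548.0 K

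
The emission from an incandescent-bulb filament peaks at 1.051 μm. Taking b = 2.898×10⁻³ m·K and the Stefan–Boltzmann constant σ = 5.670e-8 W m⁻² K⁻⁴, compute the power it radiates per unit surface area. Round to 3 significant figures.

Wien's law: T = b/λ_max = 2.898×10⁻³/1.051×10⁻⁶ = 2757.37 K.
Then I = σT⁴ = 5.670×10⁻⁸×(2757.37)⁴ = 3.28×10⁶ W/m².

I ≈ 3.28×10⁶ W/m²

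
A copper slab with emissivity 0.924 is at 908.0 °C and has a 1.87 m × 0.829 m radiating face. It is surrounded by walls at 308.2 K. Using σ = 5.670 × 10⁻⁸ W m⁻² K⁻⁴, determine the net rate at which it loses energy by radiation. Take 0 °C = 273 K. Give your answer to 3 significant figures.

Net loss ≈ 1.57×10⁵ W

T = 908.0 °C + 273 = 1181.0 K.
Area A = 1.87 × 0.829 = 1.55023 m².
Net radiated power P_net = εσA(T⁴ − T₀⁴) = 0.924×5.670×10⁻⁸×1.55023×(1181.0⁴ − 308.2⁴).
T⁴ − T₀⁴ = 1.94536×10¹² − 9.02258×10⁹ = 1.93634×10¹² K⁴, so P_net = 1.57×10⁵ W.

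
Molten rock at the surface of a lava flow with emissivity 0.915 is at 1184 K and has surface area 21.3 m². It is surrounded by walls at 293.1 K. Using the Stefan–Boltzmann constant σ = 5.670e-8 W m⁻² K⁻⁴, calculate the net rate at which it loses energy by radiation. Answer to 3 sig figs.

Net loss ≈ 2.16×10⁶ W

Area A = 21.3 m².
Net radiated power P_net = εσA(T⁴ − T₀⁴) = 0.915×5.670×10⁻⁸×21.3×(1184⁴ − 293.1⁴).
T⁴ − T₀⁴ = 1.96520×10¹² − 7.38012×10⁹ = 1.95782×10¹² K⁴, so P_net = 2.16×10⁶ W.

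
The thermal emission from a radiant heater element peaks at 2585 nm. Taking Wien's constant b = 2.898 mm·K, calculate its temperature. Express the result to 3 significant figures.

Wien's law gives T = b/λ_max = (2.898×10⁻³ m·K)/(2.585×10⁻⁶ m) = 1.12×10³ K.

T ≈ 1.12×10³ K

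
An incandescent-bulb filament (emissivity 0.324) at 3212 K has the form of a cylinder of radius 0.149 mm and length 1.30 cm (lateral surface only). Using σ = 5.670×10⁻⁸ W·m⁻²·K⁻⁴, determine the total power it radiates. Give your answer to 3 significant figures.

P ≈ 23.8 W

Lateral area A = 2πrL = 2π×1.49×10⁻⁴×0.0130 = 1.21705×10⁻⁵ m².
P = εσAT⁴ = 0.324 × 5.670×10⁻⁸ × 1.21705×10⁻⁵ × (3212)⁴ = 23.8 W.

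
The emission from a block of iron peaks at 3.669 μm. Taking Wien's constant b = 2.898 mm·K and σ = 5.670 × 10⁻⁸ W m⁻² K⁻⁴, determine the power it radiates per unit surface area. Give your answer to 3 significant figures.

I ≈ 2.21×10⁴ W/m²

Wien's law: T = b/λ_max = 2.898×10⁻³/3.669×10⁻⁶ = 789.861 K.
Then I = σT⁴ = 5.670×10⁻⁸×(789.861)⁴ = 2.21×10⁴ W/m².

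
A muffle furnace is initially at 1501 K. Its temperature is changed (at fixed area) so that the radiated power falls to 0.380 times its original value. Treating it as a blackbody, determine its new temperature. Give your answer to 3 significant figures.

P ∝ T⁴, so T₂/T₁ = (P₂/P₁)^(1/4) = (0.380)^(1/4) = 0.785138.
T₂ = 1501 × 0.785138 = 1.18×10³ K.

T₂ ≈ 1.18×10³ K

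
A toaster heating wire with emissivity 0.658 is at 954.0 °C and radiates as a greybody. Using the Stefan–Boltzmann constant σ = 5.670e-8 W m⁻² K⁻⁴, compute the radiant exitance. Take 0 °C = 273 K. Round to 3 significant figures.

I ≈ 8.46×10⁴ W/m²

T = 954.0 °C + 273 = 1227.0 K.
Stefan–Boltzmann: I = εσT⁴ = 0.658 × 5.670×10⁻⁸ × (1227.0)⁴ = 8.46×10⁴ W/m².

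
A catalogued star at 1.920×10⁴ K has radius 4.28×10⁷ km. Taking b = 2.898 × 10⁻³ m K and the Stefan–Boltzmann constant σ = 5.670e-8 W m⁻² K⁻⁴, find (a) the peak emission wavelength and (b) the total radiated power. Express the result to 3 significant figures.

λ_max ≈ 151 nm; P ≈ 1.77×10³² W

(a) λ_max = b/T = 2.898×10⁻³/1.920×10⁴ = 1.509×10⁻⁷ m = 151 nm.
Surface area A = 4πR² = 4π(4.28×10¹⁰ m)² = 2.30196×10²² m².
(b) P = σAT⁴ = 5.670×10⁻⁸×2.30196×10²²×(1.920×10⁴)⁴ = 1.77×10³² W.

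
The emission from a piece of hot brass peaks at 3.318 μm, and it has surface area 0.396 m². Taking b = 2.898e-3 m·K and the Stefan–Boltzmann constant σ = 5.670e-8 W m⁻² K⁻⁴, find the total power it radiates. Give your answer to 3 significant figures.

P ≈ 1.31×10⁴ W

Wien's law: T = b/λ_max = 2.898×10⁻³/3.318×10⁻⁶ = 873.418 K.
Area A = 0.396 m².
Then P = σAT⁴ = 5.670×10⁻⁸×0.396×(873.418)⁴ = 1.31×10⁴ W.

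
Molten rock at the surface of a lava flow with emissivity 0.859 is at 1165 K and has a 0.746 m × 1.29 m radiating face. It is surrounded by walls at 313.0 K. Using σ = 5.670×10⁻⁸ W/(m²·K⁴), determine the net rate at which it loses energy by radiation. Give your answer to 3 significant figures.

Area A = 0.746 × 1.29 = 0.96234 m².
Net radiated power P_net = εσA(T⁴ − T₀⁴) = 0.859×5.670×10⁻⁸×0.96234×(1165⁴ − 313.0⁴).
T⁴ − T₀⁴ = 1.84206×10¹² − 9.59792×10⁹ = 1.83246×10¹² K⁴, so P_net = 8.59×10⁴ W.

Net loss ≈ 8.59×10⁴ W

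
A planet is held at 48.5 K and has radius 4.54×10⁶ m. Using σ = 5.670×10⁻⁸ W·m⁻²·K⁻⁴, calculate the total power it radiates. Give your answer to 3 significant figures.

P ≈ 8.13×10¹³ W

Surface area A = 4πR² = 4π(4.54×10⁶ m)² = 2.59013×10¹⁴ m².
P = σAT⁴ = 5.670×10⁻⁸ × 2.59013×10¹⁴ × (48.5)⁴ = 8.13×10¹³ W.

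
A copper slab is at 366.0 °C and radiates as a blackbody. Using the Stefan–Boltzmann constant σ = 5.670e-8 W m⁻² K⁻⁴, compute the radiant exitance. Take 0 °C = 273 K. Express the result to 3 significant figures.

I ≈ 9.45×10³ W/m²

T = 366.0 °C + 273 = 639.0 K.
Stefan–Boltzmann: I = σT⁴ = 5.670×10⁻⁸ × (639.0)⁴ = 9.45×10³ W/m².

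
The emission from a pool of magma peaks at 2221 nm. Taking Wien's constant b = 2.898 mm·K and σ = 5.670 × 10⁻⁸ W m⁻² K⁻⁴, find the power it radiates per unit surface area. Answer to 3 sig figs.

I ≈ 1.64×10⁵ W/m²

Wien's law: T = b/λ_max = 2.898×10⁻³/2.221×10⁻⁶ = 1304.82 K.
Then I = σT⁴ = 5.670×10⁻⁸×(1304.82)⁴ = 1.64×10⁵ W/m².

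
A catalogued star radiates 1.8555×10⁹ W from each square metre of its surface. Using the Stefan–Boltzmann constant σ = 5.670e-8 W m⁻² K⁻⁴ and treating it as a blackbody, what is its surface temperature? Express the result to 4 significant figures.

I = σT⁴, so T = (I/σ)^(1/4) = (1.8555×10⁹/(5.670×10⁻⁸))^(1/4) = 1.345×10⁴ K.

T ≈ 1.345×10⁴ K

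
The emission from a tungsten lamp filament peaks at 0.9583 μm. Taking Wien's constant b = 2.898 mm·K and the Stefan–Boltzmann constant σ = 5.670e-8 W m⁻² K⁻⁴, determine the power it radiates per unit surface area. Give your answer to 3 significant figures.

Wien's law: T = b/λ_max = 2.898×10⁻³/9.583×10⁻⁷ = 3024.11 K.
Then I = σT⁴ = 5.670×10⁻⁸×(3024.11)⁴ = 4.74×10⁶ W/m².

I ≈ 4.74×10⁶ W/m²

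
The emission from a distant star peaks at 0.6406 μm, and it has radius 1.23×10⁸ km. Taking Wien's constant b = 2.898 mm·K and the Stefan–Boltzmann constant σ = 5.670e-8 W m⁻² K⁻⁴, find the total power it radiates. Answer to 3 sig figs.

Wien's law: T = b/λ_max = 2.898×10⁻³/6.406×10⁻⁷ = 4523.88 K.
Surface area A = 4πR² = 4π(1.23×10¹¹ m)² = 1.90117×10²³ m².
Then P = σAT⁴ = 5.670×10⁻⁸×1.90117×10²³×(4523.88)⁴ = 4.51×10³⁰ W.

P ≈ 4.51×10³⁰ W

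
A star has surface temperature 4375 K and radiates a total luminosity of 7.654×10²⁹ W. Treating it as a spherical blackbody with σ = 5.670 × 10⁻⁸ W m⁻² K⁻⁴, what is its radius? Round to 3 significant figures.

R ≈ 5.41×10¹⁰ m

L = 4πR²σT⁴ ⇒ R = √(L/(4πσT⁴)).
σT⁴ = 2.07728×10⁷ W/m², so R = √(7.654×10²⁹/(4π×2.07728×10⁷)) = 5.41×10¹⁰ m.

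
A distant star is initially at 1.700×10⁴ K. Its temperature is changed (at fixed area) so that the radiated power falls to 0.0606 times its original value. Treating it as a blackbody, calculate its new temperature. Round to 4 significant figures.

T₂ ≈ 8435 K

P ∝ T⁴, so T₂/T₁ = (P₂/P₁)^(1/4) = (0.0606)^(1/4) = 0.496156.
T₂ = 1.700×10⁴ × 0.496156 = 8435 K.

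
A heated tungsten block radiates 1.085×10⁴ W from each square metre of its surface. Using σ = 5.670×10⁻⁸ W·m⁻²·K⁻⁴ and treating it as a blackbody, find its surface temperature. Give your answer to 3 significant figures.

I = σT⁴, so T = (I/σ)^(1/4) = (1.085×10⁴/(5.670×10⁻⁸))^(1/4) = 661 K.

T ≈ 661 K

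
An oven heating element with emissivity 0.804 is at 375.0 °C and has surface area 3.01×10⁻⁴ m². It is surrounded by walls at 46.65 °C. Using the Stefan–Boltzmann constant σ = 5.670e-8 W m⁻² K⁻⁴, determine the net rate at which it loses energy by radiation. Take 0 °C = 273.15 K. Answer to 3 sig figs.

T = 375.0 °C + 273.15 = 648.15 K.
Surroundings: T = 46.65 °C + 273.15 = 319.80 K.
Area A = 3.01×10⁻⁴ m².
Net radiated power P_net = εσA(T⁴ − T₀⁴) = 0.804×5.670×10⁻⁸×3.01×10⁻⁴×(648.15⁴ − 319.80⁴).
T⁴ − T₀⁴ = 1.76483×10¹¹ − 1.04596×10¹⁰ = 1.66023×10¹¹ K⁴, so P_net = 2.28 W.

Net loss ≈ 2.28 W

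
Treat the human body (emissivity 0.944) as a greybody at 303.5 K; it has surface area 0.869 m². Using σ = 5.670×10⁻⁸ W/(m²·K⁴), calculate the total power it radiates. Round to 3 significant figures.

Area A = 0.869 m².
P = εσAT⁴ = 0.944 × 5.670×10⁻⁸ × 0.869 × (303.5)⁴ = 395 W.

P ≈ 395 W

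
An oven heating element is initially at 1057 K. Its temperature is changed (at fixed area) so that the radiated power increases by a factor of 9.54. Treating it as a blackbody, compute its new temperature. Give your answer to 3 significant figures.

P ∝ T⁴, so T₂/T₁ = (P₂/P₁)^(1/4) = (9.54)^(1/4) = 1.75747.
T₂ = 1057 × 1.75747 = 1.86×10³ K.

T₂ ≈ 1.86×10³ K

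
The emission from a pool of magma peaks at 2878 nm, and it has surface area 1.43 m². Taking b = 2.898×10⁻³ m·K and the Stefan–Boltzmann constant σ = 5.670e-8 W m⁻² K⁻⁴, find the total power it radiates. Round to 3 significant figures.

Wien's law: T = b/λ_max = 2.898×10⁻³/2.878×10⁻⁶ = 1006.95 K.
Area A = 1.43 m².
Then P = σAT⁴ = 5.670×10⁻⁸×1.43×(1006.95)⁴ = 8.34×10⁴ W.

P ≈ 8.34×10⁴ W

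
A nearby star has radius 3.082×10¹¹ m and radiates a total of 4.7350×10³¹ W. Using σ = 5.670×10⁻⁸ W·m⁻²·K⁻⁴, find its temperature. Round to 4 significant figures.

T ≈ 5143 K

Surface area A = 4πR² = 4π(3.082×10¹¹ m)² = 1.19364×10²⁴ m².
P = σAT⁴ ⇒ T = (P/(σA))^(1/4) = (4.7350×10³¹/(5.670×10⁻⁸×1.19364×10²⁴))^(1/4) = 5143 K.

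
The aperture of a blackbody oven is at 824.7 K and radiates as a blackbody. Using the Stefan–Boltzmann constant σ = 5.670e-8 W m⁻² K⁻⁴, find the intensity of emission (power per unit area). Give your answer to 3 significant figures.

I ≈ 2.62×10⁴ W/m²

Stefan–Boltzmann: I = σT⁴ = 5.670×10⁻⁸ × (824.7)⁴ = 2.62×10⁴ W/m².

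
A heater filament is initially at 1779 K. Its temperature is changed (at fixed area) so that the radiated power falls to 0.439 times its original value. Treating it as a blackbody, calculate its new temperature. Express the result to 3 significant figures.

P ∝ T⁴, so T₂/T₁ = (P₂/P₁)^(1/4) = (0.439)^(1/4) = 0.813984.
T₂ = 1779 × 0.813984 = 1.45×10³ K.

T₂ ≈ 1.45×10³ K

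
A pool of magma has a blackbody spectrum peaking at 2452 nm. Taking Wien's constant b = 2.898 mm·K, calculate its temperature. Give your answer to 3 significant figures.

Wien's law gives T = b/λ_max = (2.898×10⁻³ m·K)/(2.452×10⁻⁶ m) = 1.18×10³ K.

T ≈ 1.18×10³ K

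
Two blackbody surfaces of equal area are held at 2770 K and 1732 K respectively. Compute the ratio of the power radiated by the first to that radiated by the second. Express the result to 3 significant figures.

With equal areas, P₁/P₂ = (T₁/T₂)⁴ = (2770/1732)⁴ = 6.54.

P₁/P₂ ≈ 6.54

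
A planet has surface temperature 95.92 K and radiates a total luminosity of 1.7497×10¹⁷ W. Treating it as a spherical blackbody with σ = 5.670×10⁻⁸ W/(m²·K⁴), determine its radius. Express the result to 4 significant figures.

L = 4πR²σT⁴ ⇒ R = √(L/(4πσT⁴)).
σT⁴ = 4.79976 W/m², so R = √(1.7497×10¹⁷/(4π×4.79976)) = 5.386×10⁷ m.

R ≈ 5.386×10⁷ m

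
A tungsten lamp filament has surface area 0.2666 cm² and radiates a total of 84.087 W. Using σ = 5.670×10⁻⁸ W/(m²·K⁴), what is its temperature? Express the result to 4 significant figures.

T ≈ 2731 K

Area A = 0.2666 cm² = 2.666×10⁻⁵ m².
P = σAT⁴ ⇒ T = (P/(σA))^(1/4) = (84.087/(5.670×10⁻⁸×2.666×10⁻⁵))^(1/4) = 2731 K.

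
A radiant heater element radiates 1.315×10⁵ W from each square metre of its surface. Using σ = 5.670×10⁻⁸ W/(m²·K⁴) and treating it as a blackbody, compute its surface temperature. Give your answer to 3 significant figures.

I = σT⁴, so T = (I/σ)^(1/4) = (1.315×10⁵/(5.670×10⁻⁸))^(1/4) = 1.23×10³ K.

T ≈ 1.23×10³ K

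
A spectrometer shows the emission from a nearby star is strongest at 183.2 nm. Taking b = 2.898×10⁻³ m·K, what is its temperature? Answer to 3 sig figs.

Wien's law gives T = b/λ_max = (2.898×10⁻³ m·K)/(1.832×10⁻⁷ m) = 1.58×10⁴ K.

T ≈ 1.58×10⁴ K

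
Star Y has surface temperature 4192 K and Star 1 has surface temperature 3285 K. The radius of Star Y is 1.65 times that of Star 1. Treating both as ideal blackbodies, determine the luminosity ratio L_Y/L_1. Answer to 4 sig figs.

L_Y/L_1 ≈ 7.220

L ∝ R²T⁴, so L_Y/L_1 = (R_Y/R_1)²(T_Y/T_1)⁴ = (1.65)² × (4192/3285)⁴ = 2.7225 × 2.65182 = 7.220.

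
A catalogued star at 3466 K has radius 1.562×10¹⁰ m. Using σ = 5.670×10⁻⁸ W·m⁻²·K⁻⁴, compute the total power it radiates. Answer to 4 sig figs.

Surface area A = 4πR² = 4π(1.562×10¹⁰ m)² = 3.06600×10²¹ m².
P = σAT⁴ = 5.670×10⁻⁸ × 3.06600×10²¹ × (3466)⁴ = 2.509×10²⁸ W.

P ≈ 2.509×10²⁸ W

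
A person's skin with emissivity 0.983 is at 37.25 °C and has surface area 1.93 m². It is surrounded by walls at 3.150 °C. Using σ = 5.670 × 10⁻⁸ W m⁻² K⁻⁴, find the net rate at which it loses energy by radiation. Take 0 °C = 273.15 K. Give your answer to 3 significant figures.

T = 37.25 °C + 273.15 = 310.40 K.
Surroundings: T = 3.150 °C + 273.15 = 276.300 K.
Area A = 1.93 m².
Net radiated power P_net = εσA(T⁴ − T₀⁴) = 0.983×5.670×10⁻⁸×1.93×(310.40⁴ − 276.300⁴).
T⁴ − T₀⁴ = 9.28297×10⁹ − 5.82805×10⁹ = 3.45492×10⁹ K⁴, so P_net = 372 W.

Net loss ≈ 372 W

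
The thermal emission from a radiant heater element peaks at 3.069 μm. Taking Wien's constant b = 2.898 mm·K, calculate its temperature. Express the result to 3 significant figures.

Wien's law gives T = b/λ_max = (2.898×10⁻³ m·K)/(3.069×10⁻⁶ m) = 944 K.

T ≈ 944 K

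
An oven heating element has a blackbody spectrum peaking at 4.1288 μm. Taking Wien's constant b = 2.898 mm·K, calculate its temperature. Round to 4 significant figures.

T ≈ 701.9 K

Wien's law gives T = b/λ_max = (2.898×10⁻³ m·K)/(4.1288×10⁻⁶ m) = 701.9 K.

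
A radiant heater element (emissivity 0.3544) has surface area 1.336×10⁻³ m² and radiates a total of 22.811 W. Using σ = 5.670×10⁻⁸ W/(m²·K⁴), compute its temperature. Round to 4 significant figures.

T ≈ 960.1 K

Area A = 1.336×10⁻³ m².
P = εσAT⁴ ⇒ T = (P/(εσA))^(1/4) = (22.811/(0.3544×5.670×10⁻⁸×1.336×10⁻³))^(1/4) = 960.1 K.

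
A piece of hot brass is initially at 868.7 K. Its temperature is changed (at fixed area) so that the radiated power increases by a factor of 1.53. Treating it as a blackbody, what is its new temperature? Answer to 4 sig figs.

P ∝ T⁴, so T₂/T₁ = (P₂/P₁)^(1/4) = (1.53)^(1/4) = 1.11217.
T₂ = 868.7 × 1.11217 = 966.1 K.

T₂ ≈ 966.1 K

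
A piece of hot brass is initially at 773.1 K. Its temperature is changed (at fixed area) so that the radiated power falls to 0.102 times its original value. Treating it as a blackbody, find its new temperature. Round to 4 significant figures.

P ∝ T⁴, so T₂/T₁ = (P₂/P₁)^(1/4) = (0.102)^(1/4) = 0.565132.
T₂ = 773.1 × 0.565132 = 436.9 K.

T₂ ≈ 436.9 K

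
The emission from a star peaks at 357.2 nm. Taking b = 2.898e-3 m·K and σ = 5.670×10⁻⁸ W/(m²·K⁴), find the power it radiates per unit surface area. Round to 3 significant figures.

I ≈ 2.46×10⁸ W/m²

Wien's law: T = b/λ_max = 2.898×10⁻³/3.572×10⁻⁷ = 8113.10 K.
Then I = σT⁴ = 5.670×10⁻⁸×(8113.10)⁴ = 2.46×10⁸ W/m².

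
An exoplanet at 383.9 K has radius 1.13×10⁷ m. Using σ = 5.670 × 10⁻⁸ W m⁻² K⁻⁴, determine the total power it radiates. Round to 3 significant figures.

P ≈ 1.98×10¹⁸ W

Surface area A = 4πR² = 4π(1.13×10⁷ m)² = 1.60460×10¹⁵ m².
P = σAT⁴ = 5.670×10⁻⁸ × 1.60460×10¹⁵ × (383.9)⁴ = 1.98×10¹⁸ W.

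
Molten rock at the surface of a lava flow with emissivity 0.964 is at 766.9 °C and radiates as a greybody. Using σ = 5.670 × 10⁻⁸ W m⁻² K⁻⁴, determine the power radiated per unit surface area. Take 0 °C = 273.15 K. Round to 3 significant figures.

I ≈ 6.40×10⁴ W/m²

T = 766.9 °C + 273.15 = 1040.05 K.
Stefan–Boltzmann: I = εσT⁴ = 0.964 × 5.670×10⁻⁸ × (1040.05)⁴ = 6.40×10⁴ W/m².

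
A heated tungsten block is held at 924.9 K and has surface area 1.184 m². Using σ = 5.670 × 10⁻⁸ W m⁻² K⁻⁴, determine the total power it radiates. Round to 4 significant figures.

P ≈ 4.913×10⁴ W

Area A = 1.184 m².
P = σAT⁴ = 5.670×10⁻⁸ × 1.184 × (924.9)⁴ = 4.913×10⁴ W.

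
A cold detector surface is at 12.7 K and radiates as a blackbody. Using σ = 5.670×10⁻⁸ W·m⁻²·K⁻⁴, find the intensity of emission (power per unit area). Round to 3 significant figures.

Stefan–Boltzmann: I = σT⁴ = 5.670×10⁻⁸ × (12.7)⁴ = 1.48×10⁻³ W/m².

I ≈ 1.48×10⁻³ W/m²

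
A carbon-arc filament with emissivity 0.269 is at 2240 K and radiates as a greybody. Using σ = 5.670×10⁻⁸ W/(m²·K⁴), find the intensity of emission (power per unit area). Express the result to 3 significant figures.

Stefan–Boltzmann: I = εσT⁴ = 0.269 × 5.670×10⁻⁸ × (2240)⁴ = 3.84×10⁵ W/m².

I ≈ 3.84×10⁵ W/m²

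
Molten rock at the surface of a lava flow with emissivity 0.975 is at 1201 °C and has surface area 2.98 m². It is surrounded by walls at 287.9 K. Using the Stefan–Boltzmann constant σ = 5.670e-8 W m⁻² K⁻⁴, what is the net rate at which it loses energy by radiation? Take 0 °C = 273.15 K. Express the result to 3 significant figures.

Net loss ≈ 7.77×10⁵ W

T = 1201 °C + 273.15 = 1474.15 K.
Area A = 2.98 m².
Net radiated power P_net = εσA(T⁴ − T₀⁴) = 0.975×5.670×10⁻⁸×2.98×(1474.15⁴ − 287.9⁴).
T⁴ − T₀⁴ = 4.72244×10¹² − 6.87016×10⁹ = 4.71557×10¹² K⁴, so P_net = 7.77×10⁵ W.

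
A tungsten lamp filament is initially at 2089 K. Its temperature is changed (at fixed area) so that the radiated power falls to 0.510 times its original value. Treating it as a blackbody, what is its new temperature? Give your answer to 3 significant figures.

P ∝ T⁴, so T₂/T₁ = (P₂/P₁)^(1/4) = (0.510)^(1/4) = 0.845070.
T₂ = 2089 × 0.845070 = 1.77×10³ K.

T₂ ≈ 1.77×10³ K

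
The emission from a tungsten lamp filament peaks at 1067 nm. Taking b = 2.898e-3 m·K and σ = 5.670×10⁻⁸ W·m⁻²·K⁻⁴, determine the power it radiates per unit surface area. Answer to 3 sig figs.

Wien's law: T = b/λ_max = 2.898×10⁻³/1.067×10⁻⁶ = 2716.03 K.
Then I = σT⁴ = 5.670×10⁻⁸×(2716.03)⁴ = 3.09×10⁶ W/m².

I ≈ 3.09×10⁶ W/m²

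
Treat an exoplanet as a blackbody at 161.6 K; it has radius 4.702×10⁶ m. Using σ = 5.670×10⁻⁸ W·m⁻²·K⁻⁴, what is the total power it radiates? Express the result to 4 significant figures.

P ≈ 1.074×10¹⁶ W

Surface area A = 4πR² = 4π(4.702×10⁶ m)² = 2.77827×10¹⁴ m².
P = σAT⁴ = 5.670×10⁻⁸ × 2.77827×10¹⁴ × (161.6)⁴ = 1.074×10¹⁶ W.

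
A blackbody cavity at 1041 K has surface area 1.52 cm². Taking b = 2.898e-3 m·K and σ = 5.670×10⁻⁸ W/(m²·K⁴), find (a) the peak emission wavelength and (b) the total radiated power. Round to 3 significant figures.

(a) λ_max = b/T = 2.898×10⁻³/1041 = 2.784×10⁻⁶ m = 2.78×10³ nm.
Area A = 1.52 cm² = 1.52×10⁻⁴ m².
(b) P = σAT⁴ = 5.670×10⁻⁸×1.52×10⁻⁴×(1041)⁴ = 10.1 W.

λ_max ≈ 2.78×10³ nm; P ≈ 10.1 W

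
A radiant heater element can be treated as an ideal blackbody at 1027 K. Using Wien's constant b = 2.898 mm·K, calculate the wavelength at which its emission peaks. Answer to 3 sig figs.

Wien's displacement law: λ_max = b/T = (2.898×10⁻³ m·K)/(1027 K) = 2.822×10⁻⁶ m.
That is 2.82×10³ nm, in the infrared range.

λ_max ≈ 2.82×10³ nm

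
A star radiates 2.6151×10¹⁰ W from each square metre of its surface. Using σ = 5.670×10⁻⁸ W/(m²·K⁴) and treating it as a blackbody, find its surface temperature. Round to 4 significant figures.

T ≈ 2.606×10⁴ K

I = σT⁴, so T = (I/σ)^(1/4) = (2.6151×10¹⁰/(5.670×10⁻⁸))^(1/4) = 2.606×10⁴ K.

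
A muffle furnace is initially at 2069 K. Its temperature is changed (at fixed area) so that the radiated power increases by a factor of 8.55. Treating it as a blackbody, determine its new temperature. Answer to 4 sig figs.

P ∝ T⁴, so T₂/T₁ = (P₂/P₁)^(1/4) = (8.55)^(1/4) = 1.70998.
T₂ = 2069 × 1.70998 = 3538 K.

T₂ ≈ 3538 K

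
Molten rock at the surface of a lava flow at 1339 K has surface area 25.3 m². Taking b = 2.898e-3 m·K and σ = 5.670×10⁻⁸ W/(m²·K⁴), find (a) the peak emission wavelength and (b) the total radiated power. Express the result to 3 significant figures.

λ_max ≈ 2.16×10³ nm; P ≈ 4.61×10⁶ W

(a) λ_max = b/T = 2.898×10⁻³/1339 = 2.164×10⁻⁶ m = 2.16×10³ nm.
Area A = 25.3 m².
(b) P = σAT⁴ = 5.670×10⁻⁸×25.3×(1339)⁴ = 4.61×10⁶ W.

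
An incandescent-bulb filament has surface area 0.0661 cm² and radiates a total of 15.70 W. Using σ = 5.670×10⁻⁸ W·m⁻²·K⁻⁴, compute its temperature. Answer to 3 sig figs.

Area A = 0.0661 cm² = 6.61×10⁻⁶ m².
P = σAT⁴ ⇒ T = (P/(σA))^(1/4) = (15.70/(5.670×10⁻⁸×6.61×10⁻⁶))^(1/4) = 2.54×10³ K.

T ≈ 2.54×10³ K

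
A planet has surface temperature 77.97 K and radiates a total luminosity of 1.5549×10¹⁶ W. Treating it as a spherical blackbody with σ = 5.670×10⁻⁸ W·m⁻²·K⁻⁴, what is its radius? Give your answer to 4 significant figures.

L = 4πR²σT⁴ ⇒ R = √(L/(4πσT⁴)).
σT⁴ = 2.09553 W/m², so R = √(1.5549×10¹⁶/(4π×2.09553)) = 2.430×10⁷ m.

R ≈ 2.430×10⁷ m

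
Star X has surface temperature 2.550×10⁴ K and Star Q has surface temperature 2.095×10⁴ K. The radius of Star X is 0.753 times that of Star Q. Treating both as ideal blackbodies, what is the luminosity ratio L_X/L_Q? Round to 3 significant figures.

L_X/L_Q ≈ 1.24

L ∝ R²T⁴, so L_X/L_Q = (R_X/R_Q)²(T_X/T_Q)⁴ = (0.753)² × (2.550×10⁴/2.095×10⁴)⁴ = 0.567009 × 2.19495 = 1.24.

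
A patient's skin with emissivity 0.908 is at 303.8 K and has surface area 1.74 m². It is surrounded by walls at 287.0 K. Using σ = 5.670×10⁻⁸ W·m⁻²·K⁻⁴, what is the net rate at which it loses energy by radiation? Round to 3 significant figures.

Net loss ≈ 155 W

Area A = 1.74 m².
Net radiated power P_net = εσA(T⁴ − T₀⁴) = 0.908×5.670×10⁻⁸×1.74×(303.8⁴ − 287.0⁴).
T⁴ − T₀⁴ = 8.51826×10⁹ − 6.78465×10⁹ = 1.73361×10⁹ K⁴, so P_net = 155 W.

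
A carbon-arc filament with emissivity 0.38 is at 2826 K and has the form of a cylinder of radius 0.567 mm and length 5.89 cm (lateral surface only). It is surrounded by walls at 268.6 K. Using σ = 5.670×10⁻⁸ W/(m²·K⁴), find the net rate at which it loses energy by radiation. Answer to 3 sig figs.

Net loss ≈ 288 W

Lateral area A = 2πrL = 2π×5.67×10⁻⁴×0.0589 = 2.09835×10⁻⁴ m².
Net radiated power P_net = εσA(T⁴ − T₀⁴) = 0.38×5.670×10⁻⁸×2.09835×10⁻⁴×(2826⁴ − 268.6⁴).
T⁴ − T₀⁴ = 6.37806×10¹³ − 5.20504×10⁹ = 6.37754×10¹³ K⁴, so P_net = 288 W.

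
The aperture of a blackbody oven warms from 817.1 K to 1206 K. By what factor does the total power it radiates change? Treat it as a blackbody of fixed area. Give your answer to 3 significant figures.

P₂/P₁ ≈ 4.75

P ∝ T⁴, so P₂/P₁ = (T₂/T₁)⁴ = (1206/817.1)⁴ = (1.47595)⁴ = 4.75.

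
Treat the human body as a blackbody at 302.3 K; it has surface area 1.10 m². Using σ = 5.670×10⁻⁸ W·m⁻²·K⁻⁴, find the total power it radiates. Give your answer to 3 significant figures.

P ≈ 521 W

Area A = 1.10 m².
P = σAT⁴ = 5.670×10⁻⁸ × 1.10 × (302.3)⁴ = 521 W.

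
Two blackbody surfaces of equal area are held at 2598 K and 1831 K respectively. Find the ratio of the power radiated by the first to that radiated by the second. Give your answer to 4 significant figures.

With equal areas, P₁/P₂ = (T₁/T₂)⁴ = (2598/1831)⁴ = 4.053.

P₁/P₂ ≈ 4.053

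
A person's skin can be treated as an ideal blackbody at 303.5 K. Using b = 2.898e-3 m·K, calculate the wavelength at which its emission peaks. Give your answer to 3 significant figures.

Wien's displacement law: λ_max = b/T = (2.898×10⁻³ m·K)/(303.5 K) = 9.549×10⁻⁶ m.
That is 9.55 μm, in the infrared range.

λ_max ≈ 9.55 μm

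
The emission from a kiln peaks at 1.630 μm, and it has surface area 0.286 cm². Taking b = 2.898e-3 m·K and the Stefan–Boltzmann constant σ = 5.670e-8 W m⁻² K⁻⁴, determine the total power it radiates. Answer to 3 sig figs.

Wien's law: T = b/λ_max = 2.898×10⁻³/1.630×10⁻⁶ = 1777.91 K.
Area A = 0.286 cm² = 2.86×10⁻⁵ m².
Then P = σAT⁴ = 5.670×10⁻⁸×2.86×10⁻⁵×(1777.91)⁴ = 16.2 W.

P ≈ 16.2 W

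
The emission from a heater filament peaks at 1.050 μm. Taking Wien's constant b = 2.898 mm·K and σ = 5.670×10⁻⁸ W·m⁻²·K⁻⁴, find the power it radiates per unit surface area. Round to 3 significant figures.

I ≈ 3.29×10⁶ W/m²

Wien's law: T = b/λ_max = 2.898×10⁻³/1.050×10⁻⁶ = 2760.00 K.
Then I = σT⁴ = 5.670×10⁻⁸×(2760.00)⁴ = 3.29×10⁶ W/m².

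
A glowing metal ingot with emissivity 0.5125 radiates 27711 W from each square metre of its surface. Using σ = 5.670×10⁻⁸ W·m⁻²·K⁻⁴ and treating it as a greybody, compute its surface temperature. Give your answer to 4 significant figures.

T ≈ 988.2 K

I = εσT⁴, so T = (I/εσ)^(1/4) = (27711/(0.5125×5.670×10⁻⁸))^(1/4) = 988.2 K.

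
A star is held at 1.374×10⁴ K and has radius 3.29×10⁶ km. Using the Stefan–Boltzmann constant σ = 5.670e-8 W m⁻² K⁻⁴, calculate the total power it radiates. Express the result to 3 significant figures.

P ≈ 2.75×10²⁹ W

Surface area A = 4πR² = 4π(3.29×10⁹ m)² = 1.36020×10²⁰ m².
P = σAT⁴ = 5.670×10⁻⁸ × 1.36020×10²⁰ × (1.374×10⁴)⁴ = 2.75×10²⁹ W.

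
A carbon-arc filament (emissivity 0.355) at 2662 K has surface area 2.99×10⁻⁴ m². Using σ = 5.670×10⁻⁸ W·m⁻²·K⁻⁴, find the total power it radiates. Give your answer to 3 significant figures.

P ≈ 302 W

Area A = 2.99×10⁻⁴ m².
P = εσAT⁴ = 0.355 × 5.670×10⁻⁸ × 2.99×10⁻⁴ × (2662)⁴ = 302 W.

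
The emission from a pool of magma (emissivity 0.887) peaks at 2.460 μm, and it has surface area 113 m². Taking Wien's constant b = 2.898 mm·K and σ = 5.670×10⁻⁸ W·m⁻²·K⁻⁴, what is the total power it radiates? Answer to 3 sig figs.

P ≈ 1.09×10⁷ W

Wien's law: T = b/λ_max = 2.898×10⁻³/2.460×10⁻⁶ = 1178.05 K.
Area A = 113 m².
Then P = εσAT⁴ = 0.887×5.670×10⁻⁸×113×(1178.05)⁴ = 1.09×10⁷ W.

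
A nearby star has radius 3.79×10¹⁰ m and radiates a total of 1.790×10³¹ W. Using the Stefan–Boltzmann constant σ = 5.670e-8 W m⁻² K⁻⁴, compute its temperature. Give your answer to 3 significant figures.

T ≈ 1.15×10⁴ K

Surface area A = 4πR² = 4π(3.79×10¹⁰ m)² = 1.80505×10²² m².
P = σAT⁴ ⇒ T = (P/(σA))^(1/4) = (1.790×10³¹/(5.670×10⁻⁸×1.80505×10²²))^(1/4) = 1.15×10⁴ K.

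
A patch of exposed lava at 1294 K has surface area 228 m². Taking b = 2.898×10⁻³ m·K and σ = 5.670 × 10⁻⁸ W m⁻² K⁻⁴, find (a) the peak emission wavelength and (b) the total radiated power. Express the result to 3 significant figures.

(a) λ_max = b/T = 2.898×10⁻³/1294 = 2.240×10⁻⁶ m = 2.24×10³ nm.
Area A = 228 m².
(b) P = σAT⁴ = 5.670×10⁻⁸×228×(1294)⁴ = 3.62×10⁷ W.

λ_max ≈ 2.24×10³ nm; P ≈ 3.62×10⁷ W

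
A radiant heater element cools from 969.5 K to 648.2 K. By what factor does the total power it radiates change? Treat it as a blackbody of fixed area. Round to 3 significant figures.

P ∝ T⁴, so P₂/P₁ = (T₂/T₁)⁴ = (648.2/969.5)⁴ = (0.668592)⁴ = 0.200.

P₂/P₁ ≈ 0.200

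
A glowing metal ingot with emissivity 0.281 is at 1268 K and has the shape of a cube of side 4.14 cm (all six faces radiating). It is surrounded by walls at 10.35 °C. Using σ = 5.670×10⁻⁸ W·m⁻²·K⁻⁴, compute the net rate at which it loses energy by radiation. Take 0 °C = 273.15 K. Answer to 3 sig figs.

Net loss ≈ 423 W

Surroundings: T = 10.35 °C + 273.15 = 283.50 K.
Area A = 6s² = 6×(0.0414 m)² = 0.0102838 m².
Net radiated power P_net = εσA(T⁴ − T₀⁴) = 0.281×5.670×10⁻⁸×0.0102838×(1268⁴ − 283.50⁴).
T⁴ − T₀⁴ = 2.58510×10¹² − 6.45970×10⁹ = 2.57864×10¹² K⁴, so P_net = 423 W.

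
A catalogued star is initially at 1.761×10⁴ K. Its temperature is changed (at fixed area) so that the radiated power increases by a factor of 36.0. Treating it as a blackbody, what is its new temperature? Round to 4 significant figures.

T₂ ≈ 4.314×10⁴ K

P ∝ T⁴, so T₂/T₁ = (P₂/P₁)^(1/4) = (36.0)^(1/4) = 2.44949.
T₂ = 1.761×10⁴ × 2.44949 = 4.314×10⁴ K.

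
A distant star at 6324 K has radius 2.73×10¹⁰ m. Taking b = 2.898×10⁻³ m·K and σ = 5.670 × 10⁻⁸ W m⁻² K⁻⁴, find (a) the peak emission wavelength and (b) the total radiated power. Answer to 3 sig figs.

(a) λ_max = b/T = 2.898×10⁻³/6324 = 4.583×10⁻⁷ m = 0.458 μm.
Surface area A = 4πR² = 4π(2.73×10¹⁰ m)² = 9.36559×10²¹ m².
(b) P = σAT⁴ = 5.670×10⁻⁸×9.36559×10²¹×(6324)⁴ = 8.49×10²⁹ W.

λ_max ≈ 0.458 μm; P ≈ 8.49×10²⁹ W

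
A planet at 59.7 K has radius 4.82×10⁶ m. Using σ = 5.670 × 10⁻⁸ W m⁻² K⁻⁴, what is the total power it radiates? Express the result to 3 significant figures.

Surface area A = 4πR² = 4π(4.82×10⁶ m)² = 2.91947×10¹⁴ m².
P = σAT⁴ = 5.670×10⁻⁸ × 2.91947×10¹⁴ × (59.7)⁴ = 2.10×10¹⁴ W.

P ≈ 2.10×10¹⁴ W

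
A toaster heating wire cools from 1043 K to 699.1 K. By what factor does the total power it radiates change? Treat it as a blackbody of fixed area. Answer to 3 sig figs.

P ∝ T⁴, so P₂/P₁ = (T₂/T₁)⁴ = (699.1/1043)⁴ = (0.670278)⁴ = 0.202.

P₂/P₁ ≈ 0.202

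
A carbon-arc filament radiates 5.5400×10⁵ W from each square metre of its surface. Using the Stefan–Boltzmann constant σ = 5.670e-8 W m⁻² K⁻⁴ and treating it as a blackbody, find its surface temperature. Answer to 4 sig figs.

I = σT⁴, so T = (I/σ)^(1/4) = (5.5400×10⁵/(5.670×10⁻⁸))^(1/4) = 1768 K.

T ≈ 1768 K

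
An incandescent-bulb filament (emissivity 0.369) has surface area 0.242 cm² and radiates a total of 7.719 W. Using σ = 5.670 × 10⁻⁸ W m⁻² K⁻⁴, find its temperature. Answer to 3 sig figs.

T ≈ 1.98×10³ K

Area A = 0.242 cm² = 2.42×10⁻⁵ m².
P = εσAT⁴ ⇒ T = (P/(εσA))^(1/4) = (7.719/(0.369×5.670×10⁻⁸×2.42×10⁻⁵))^(1/4) = 1.98×10³ K.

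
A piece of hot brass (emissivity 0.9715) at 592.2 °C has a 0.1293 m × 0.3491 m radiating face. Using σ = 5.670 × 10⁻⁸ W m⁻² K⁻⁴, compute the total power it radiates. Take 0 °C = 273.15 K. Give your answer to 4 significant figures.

P ≈ 1394 W

T = 592.2 °C + 273.15 = 865.35 K.
Area A = 0.1293 × 0.3491 = 0.0451386 m².
P = εσAT⁴ = 0.9715 × 5.670×10⁻⁸ × 0.0451386 × (865.35)⁴ = 1394 W.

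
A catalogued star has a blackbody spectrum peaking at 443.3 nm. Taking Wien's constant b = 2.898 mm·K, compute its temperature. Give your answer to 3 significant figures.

Wien's law gives T = b/λ_max = (2.898×10⁻³ m·K)/(4.433×10⁻⁷ m) = 6.54×10³ K.

T ≈ 6.54×10³ K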